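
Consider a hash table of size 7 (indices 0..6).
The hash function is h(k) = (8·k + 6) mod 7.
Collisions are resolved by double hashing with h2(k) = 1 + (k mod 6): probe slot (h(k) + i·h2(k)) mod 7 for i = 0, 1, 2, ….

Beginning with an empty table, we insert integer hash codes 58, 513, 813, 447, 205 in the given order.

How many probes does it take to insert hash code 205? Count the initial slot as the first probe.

58: h=1 -> slot 1
513: h=1, h2=4, probe 1,5 -> slot 5
813: h=0 -> slot 0
447: h=5, h2=4, probe 5,2 -> slot 2
205: h=1, h2=2, probe 1,3 -> slot 3
Table: [813, 58, 447, 205, ∅, 513, ∅]

2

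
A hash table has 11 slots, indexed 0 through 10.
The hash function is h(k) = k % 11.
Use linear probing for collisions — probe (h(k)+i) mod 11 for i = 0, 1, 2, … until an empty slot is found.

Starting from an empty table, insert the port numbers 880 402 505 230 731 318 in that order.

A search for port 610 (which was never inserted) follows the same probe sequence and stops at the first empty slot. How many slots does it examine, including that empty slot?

Insert 880: h=0, slot 0 empty → index 0.
Insert 402: h=6, slot 6 empty → index 6.
Insert 505: h=10, slot 10 empty → index 10.
Insert 230: h=10, slots 10,0 occupied → index 1.
Insert 731: h=5, slot 5 empty → index 5.
Insert 318: h=10, slots 10,0,1 occupied → index 2.
Table: [880, 230, 318, —, —, 731, 402, —, —, —, 505]
Lookup 610: h=5, probe 5,6,7 → slot 7 empty, not found.

3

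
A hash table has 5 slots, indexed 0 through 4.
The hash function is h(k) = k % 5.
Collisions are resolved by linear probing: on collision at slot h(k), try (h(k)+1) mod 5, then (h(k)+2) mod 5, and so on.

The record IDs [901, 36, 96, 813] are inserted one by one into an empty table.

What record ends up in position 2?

901: h=1 → slot 1
36: h=1, probe 1,2 → slot 2
96: h=1, probe 1,2,3 → slot 3
813: h=3, probe 3,4 → slot 4
Table: [—, 901, 36, 96, 813]

36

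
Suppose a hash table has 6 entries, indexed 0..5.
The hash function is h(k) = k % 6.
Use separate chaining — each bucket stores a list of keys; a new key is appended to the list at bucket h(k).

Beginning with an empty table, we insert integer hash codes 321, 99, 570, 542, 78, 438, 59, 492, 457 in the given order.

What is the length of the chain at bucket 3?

2

Insert 321: h=3, bucket 3 empty -> new chain.
Insert 99: h=3, bucket 3 nonempty -> append to chain.
Insert 570: h=0, bucket 0 empty -> new chain.
Insert 542: h=2, bucket 2 empty -> new chain.
Insert 78: h=0, bucket 0 nonempty -> append to chain.
Insert 438: h=0, bucket 0 nonempty -> append to chain.
Insert 59: h=5, bucket 5 empty -> new chain.
Insert 492: h=0, bucket 0 nonempty -> append to chain.
Insert 457: h=1, bucket 1 empty -> new chain.
Final buckets:
0: 570 -> 78 -> 438 -> 492
1: 457
2: 542
3: 321 -> 99
4: —
5: 59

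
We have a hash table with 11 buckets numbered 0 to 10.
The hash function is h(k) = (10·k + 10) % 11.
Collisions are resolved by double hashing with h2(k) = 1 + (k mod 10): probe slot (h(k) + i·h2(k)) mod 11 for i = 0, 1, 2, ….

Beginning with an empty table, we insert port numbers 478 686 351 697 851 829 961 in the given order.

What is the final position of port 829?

478 hashes to 5; slot 5 is free → place at 5.
686 hashes to 6; slot 6 is free → place at 6.
351 hashes to 0; slot 0 is free → place at 0.
697 hashes to 6, h2=8; 6 taken → place at 3.
851 hashes to 6, h2=2; 6 taken → place at 8.
829 hashes to 6, h2=10; 6,5 taken → place at 4.
961 hashes to 6, h2=2; 6,8 taken → place at 10.
Table: [351, -, -, 697, 829, 478, 686, -, 851, -, 961]

4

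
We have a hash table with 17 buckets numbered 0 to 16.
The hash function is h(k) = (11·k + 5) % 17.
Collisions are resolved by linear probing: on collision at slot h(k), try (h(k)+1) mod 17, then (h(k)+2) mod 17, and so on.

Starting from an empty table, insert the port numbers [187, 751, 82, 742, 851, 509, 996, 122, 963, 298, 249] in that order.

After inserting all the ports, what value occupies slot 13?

996

Insert 187: h=5, slot 5 empty -> index 5.
Insert 751: h=4, slot 4 empty -> index 4.
Insert 82: h=6, slot 6 empty -> index 6.
Insert 742: h=7, slot 7 empty -> index 7.
Insert 851: h=16, slot 16 empty -> index 16.
Insert 509: h=11, slot 11 empty -> index 11.
Insert 996: h=13, slot 13 empty -> index 13.
Insert 122: h=4, slots 4,5,6,7 occupied -> index 8.
Insert 963: h=7, slots 7,8 occupied -> index 9.
Insert 298: h=2, slot 2 empty -> index 2.
Insert 249: h=7, slots 7,8,9 occupied -> index 10.
Table: [—, —, 298, —, 751, 187, 82, 742, 122, 963, 249, 509, —, 996, —, —, 851]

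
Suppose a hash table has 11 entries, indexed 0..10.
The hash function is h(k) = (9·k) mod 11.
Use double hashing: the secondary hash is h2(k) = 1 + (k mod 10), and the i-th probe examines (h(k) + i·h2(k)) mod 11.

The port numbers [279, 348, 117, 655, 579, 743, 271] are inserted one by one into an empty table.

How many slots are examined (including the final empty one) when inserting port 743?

4

Insert 279: h=3, slot 3 empty → index 3.
Insert 348: h=8, slot 8 empty → index 8.
Insert 117: h=8, h2=8, slot 8 occupied → index 5.
Insert 655: h=10, slot 10 empty → index 10.
Insert 579: h=8, h2=10, slot 8 occupied → index 7.
Insert 743: h=10, h2=4, slots 10,3,7 occupied → index 0.
Insert 271: h=8, h2=2, slots 8,10 occupied → index 1.
Table: [743, 271, ∅, 279, ∅, 117, ∅, 579, 348, ∅, 655]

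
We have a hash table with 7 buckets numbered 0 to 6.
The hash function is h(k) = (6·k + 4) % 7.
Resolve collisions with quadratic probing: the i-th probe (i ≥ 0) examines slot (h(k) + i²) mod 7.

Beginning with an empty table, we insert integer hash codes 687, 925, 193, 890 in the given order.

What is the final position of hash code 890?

5

687 hashes to 3; slot 3 is free -> place at 3.
925 hashes to 3; 3 taken -> place at 4.
193 hashes to 0; slot 0 is free -> place at 0.
890 hashes to 3; 3,4,0 taken -> place at 5.
Table: [193, _, _, 687, 925, 890, _]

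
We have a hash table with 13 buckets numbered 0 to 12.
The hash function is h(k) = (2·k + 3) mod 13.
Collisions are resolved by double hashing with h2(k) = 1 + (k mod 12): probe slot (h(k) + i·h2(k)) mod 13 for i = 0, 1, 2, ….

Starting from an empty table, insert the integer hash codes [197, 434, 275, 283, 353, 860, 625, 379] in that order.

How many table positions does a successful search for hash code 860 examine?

Insert 197: h=7, slot 7 empty -> index 7.
Insert 434: h=0, slot 0 empty -> index 0.
Insert 275: h=7, h2=12, slot 7 occupied -> index 6.
Insert 283: h=10, slot 10 empty -> index 10.
Insert 353: h=7, h2=6, slots 7,0,6 occupied -> index 12.
Insert 860: h=7, h2=9, slot 7 occupied -> index 3.
Insert 625: h=5, slot 5 empty -> index 5.
Insert 379: h=7, h2=8, slot 7 occupied -> index 2.
Table: [434, -, 379, 860, -, 625, 275, 197, -, -, 283, -, 353]
Lookup 860: h=7, h2=9, probe 7,3 → found at 3.

2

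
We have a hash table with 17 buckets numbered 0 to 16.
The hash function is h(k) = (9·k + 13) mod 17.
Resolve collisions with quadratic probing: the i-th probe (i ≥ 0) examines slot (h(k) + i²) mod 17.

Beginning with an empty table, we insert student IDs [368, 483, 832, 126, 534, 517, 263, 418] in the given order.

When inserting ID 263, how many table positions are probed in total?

2

Insert 368: h=10, slot 10 empty → index 10.
Insert 483: h=8, slot 8 empty → index 8.
Insert 832: h=4, slot 4 empty → index 4.
Insert 126: h=8, slot 8 occupied → index 9.
Insert 534: h=8, slots 8,9 occupied → index 12.
Insert 517: h=8, slots 8,9,12 occupied → index 0.
Insert 263: h=0, slot 0 occupied → index 1.
Insert 418: h=1, slot 1 occupied → index 2.
Table: [517, 263, 418, ∅, 832, ∅, ∅, ∅, 483, 126, 368, ∅, 534, ∅, ∅, ∅, ∅]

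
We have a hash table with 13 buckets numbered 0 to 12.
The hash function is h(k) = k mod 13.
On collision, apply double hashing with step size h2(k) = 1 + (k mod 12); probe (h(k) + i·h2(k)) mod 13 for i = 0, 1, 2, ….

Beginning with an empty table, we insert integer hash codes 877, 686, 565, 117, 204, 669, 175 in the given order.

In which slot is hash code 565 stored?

877 hashes to 6; slot 6 is free -> place at 6.
686 hashes to 10; slot 10 is free -> place at 10.
565 hashes to 6, h2=2; 6 taken -> place at 8.
117 hashes to 0; slot 0 is free -> place at 0.
204 hashes to 9; slot 9 is free -> place at 9.
669 hashes to 6, h2=10; 6 taken -> place at 3.
175 hashes to 6, h2=8; 6 taken -> place at 1.
Table: [117, 175, ∅, 669, ∅, ∅, 877, ∅, 565, 204, 686, ∅, ∅]

8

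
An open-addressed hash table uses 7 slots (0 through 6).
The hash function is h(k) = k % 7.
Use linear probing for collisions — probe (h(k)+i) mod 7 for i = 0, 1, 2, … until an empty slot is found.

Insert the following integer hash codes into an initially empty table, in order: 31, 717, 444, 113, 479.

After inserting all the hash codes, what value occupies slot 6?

31: h=3 => slot 3
717: h=3, probe 3,4 => slot 4
444: h=3, probe 3,4,5 => slot 5
113: h=1 => slot 1
479: h=3, probe 3,4,5,6 => slot 6
Table: [_, 113, _, 31, 717, 444, 479]

479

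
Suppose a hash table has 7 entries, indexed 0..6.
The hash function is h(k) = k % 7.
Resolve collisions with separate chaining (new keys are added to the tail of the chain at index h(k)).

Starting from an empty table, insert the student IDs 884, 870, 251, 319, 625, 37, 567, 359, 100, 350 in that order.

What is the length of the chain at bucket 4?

1

Insert 884: h=2, bucket 2 empty -> new chain.
Insert 870: h=2, bucket 2 nonempty -> append to chain.
Insert 251: h=6, bucket 6 empty -> new chain.
Insert 319: h=4, bucket 4 empty -> new chain.
Insert 625: h=2, bucket 2 nonempty -> append to chain.
Insert 37: h=2, bucket 2 nonempty -> append to chain.
Insert 567: h=0, bucket 0 empty -> new chain.
Insert 359: h=2, bucket 2 nonempty -> append to chain.
Insert 100: h=2, bucket 2 nonempty -> append to chain.
Insert 350: h=0, bucket 0 nonempty -> append to chain.
Final buckets:
0: 567 -> 350
1: -
2: 884 -> 870 -> 625 -> 37 -> 359 -> 100
3: -
4: 319
5: -
6: 251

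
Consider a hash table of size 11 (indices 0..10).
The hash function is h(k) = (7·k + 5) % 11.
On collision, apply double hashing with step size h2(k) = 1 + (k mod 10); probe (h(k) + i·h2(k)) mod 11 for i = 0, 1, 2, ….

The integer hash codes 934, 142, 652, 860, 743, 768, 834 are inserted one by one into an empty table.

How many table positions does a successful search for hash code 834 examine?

Insert 934: h=9, slot 9 empty -> index 9.
Insert 142: h=9, h2=3, slot 9 occupied -> index 1.
Insert 652: h=4, slot 4 empty -> index 4.
Insert 860: h=8, slot 8 empty -> index 8.
Insert 743: h=3, slot 3 empty -> index 3.
Insert 768: h=2, slot 2 empty -> index 2.
Insert 834: h=2, h2=5, slot 2 occupied -> index 7.
Table: [-, 142, 768, 743, 652, -, -, 834, 860, 934, -]
Lookup 834: h=2, h2=5, probe 2,7 → found at 7.

2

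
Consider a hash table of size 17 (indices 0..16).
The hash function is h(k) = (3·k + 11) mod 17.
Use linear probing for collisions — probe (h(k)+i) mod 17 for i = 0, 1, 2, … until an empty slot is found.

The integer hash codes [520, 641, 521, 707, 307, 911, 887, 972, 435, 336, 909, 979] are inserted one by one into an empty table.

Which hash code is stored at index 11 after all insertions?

435

Insert 520: h=7, slot 7 empty → index 7.
Insert 641: h=13, slot 13 empty → index 13.
Insert 521: h=10, slot 10 empty → index 10.
Insert 707: h=7, slot 7 occupied → index 8.
Insert 307: h=14, slot 14 empty → index 14.
Insert 911: h=7, slots 7,8 occupied → index 9.
Insert 887: h=3, slot 3 empty → index 3.
Insert 972: h=3, slot 3 occupied → index 4.
Insert 435: h=7, slots 7,8,9,10 occupied → index 11.
Insert 336: h=16, slot 16 empty → index 16.
Insert 909: h=1, slot 1 empty → index 1.
Insert 979: h=7, slots 7,8,9,10,11 occupied → index 12.
Table: [∅, 909, ∅, 887, 972, ∅, ∅, 520, 707, 911, 521, 435, 979, 641, 307, ∅, 336]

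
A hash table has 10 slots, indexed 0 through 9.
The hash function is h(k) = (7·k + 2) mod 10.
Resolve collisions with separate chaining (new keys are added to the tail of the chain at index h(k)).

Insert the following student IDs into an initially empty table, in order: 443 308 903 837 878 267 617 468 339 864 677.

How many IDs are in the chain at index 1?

443 -> bucket 3
308 -> bucket 8
903 -> bucket 3 (collision)
837 -> bucket 1
878 -> bucket 8 (collision)
267 -> bucket 1 (collision)
617 -> bucket 1 (collision)
468 -> bucket 8 (collision)
339 -> bucket 5
864 -> bucket 0
677 -> bucket 1 (collision)
Final buckets:
0: 864
1: 837 -> 267 -> 617 -> 677
2: ∅
3: 443 -> 903
4: ∅
5: 339
6: ∅
7: ∅
8: 308 -> 878 -> 468
9: ∅

4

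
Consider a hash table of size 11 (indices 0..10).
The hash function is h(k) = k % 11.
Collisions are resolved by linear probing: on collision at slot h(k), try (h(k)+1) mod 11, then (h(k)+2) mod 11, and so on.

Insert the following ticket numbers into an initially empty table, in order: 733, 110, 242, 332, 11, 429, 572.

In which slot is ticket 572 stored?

5

Insert 733: h=7, slot 7 empty -> index 7.
Insert 110: h=0, slot 0 empty -> index 0.
Insert 242: h=0, slot 0 occupied -> index 1.
Insert 332: h=2, slot 2 empty -> index 2.
Insert 11: h=0, slots 0,1,2 occupied -> index 3.
Insert 429: h=0, slots 0,1,2,3 occupied -> index 4.
Insert 572: h=0, slots 0,1,2,3,4 occupied -> index 5.
Table: [110, 242, 332, 11, 429, 572, -, 733, -, -, -]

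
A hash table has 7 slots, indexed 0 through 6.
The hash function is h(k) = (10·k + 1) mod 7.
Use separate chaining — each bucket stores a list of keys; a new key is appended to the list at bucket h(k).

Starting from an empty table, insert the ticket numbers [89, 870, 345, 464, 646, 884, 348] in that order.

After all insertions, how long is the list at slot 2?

2

89 -> bucket 2
870 -> bucket 0
345 -> bucket 0 (collision)
464 -> bucket 0 (collision)
646 -> bucket 0 (collision)
884 -> bucket 0 (collision)
348 -> bucket 2 (collision)
Final buckets:
0: 870 -> 345 -> 464 -> 646 -> 884
1: -
2: 89 -> 348
3: -
4: -
5: -
6: -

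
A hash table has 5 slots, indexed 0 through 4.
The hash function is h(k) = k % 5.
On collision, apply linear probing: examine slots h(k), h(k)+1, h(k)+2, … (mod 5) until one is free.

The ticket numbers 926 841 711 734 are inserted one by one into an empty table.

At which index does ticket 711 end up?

3

926: h=1 → slot 1
841: h=1, probe 1,2 → slot 2
711: h=1, probe 1,2,3 → slot 3
734: h=4 → slot 4
Table: [., 926, 841, 711, 734]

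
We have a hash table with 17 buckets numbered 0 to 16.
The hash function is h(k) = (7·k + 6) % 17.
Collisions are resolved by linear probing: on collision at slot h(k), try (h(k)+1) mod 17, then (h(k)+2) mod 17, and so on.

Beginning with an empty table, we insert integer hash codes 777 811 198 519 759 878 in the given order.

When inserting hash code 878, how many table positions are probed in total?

3

777 hashes to 5; slot 5 is free -> place at 5.
811 hashes to 5; 5 taken -> place at 6.
198 hashes to 15; slot 15 is free -> place at 15.
519 hashes to 1; slot 1 is free -> place at 1.
759 hashes to 15; 15 taken -> place at 16.
878 hashes to 15; 15,16 taken -> place at 0.
Table: [878, 519, _, _, _, 777, 811, _, _, _, _, _, _, _, _, 198, 759]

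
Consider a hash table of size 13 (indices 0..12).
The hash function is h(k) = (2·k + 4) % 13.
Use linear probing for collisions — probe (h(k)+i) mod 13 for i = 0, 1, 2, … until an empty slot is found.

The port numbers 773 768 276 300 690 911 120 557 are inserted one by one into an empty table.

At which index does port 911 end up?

9

773: h=3 => slot 3
768: h=6 => slot 6
276: h=10 => slot 10
300: h=6, probe 6,7 => slot 7
690: h=6, probe 6,7,8 => slot 8
911: h=6, probe 6,7,8,9 => slot 9
120: h=10, probe 10,11 => slot 11
557: h=0 => slot 0
Table: [557, _, _, 773, _, _, 768, 300, 690, 911, 276, 120, _]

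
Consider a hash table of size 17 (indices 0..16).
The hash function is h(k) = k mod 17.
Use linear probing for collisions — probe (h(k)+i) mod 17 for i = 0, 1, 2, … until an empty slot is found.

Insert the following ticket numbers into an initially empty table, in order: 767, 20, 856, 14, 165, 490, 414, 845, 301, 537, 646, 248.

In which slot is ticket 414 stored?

Insert 767: h=2, slot 2 empty -> index 2.
Insert 20: h=3, slot 3 empty -> index 3.
Insert 856: h=6, slot 6 empty -> index 6.
Insert 14: h=14, slot 14 empty -> index 14.
Insert 165: h=12, slot 12 empty -> index 12.
Insert 490: h=14, slot 14 occupied -> index 15.
Insert 414: h=6, slot 6 occupied -> index 7.
Insert 845: h=12, slot 12 occupied -> index 13.
Insert 301: h=12, slots 12,13,14,15 occupied -> index 16.
Insert 537: h=10, slot 10 empty -> index 10.
Insert 646: h=0, slot 0 empty -> index 0.
Insert 248: h=10, slot 10 occupied -> index 11.
Table: [646, ., 767, 20, ., ., 856, 414, ., ., 537, 248, 165, 845, 14, 490, 301]

7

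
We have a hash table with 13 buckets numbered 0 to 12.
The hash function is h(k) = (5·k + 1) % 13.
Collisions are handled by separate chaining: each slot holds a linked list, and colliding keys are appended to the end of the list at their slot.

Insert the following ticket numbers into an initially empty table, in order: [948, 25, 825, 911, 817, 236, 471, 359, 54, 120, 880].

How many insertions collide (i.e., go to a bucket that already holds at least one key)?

Insert 948: h=9, bucket 9 empty → new chain.
Insert 25: h=9, bucket 9 nonempty → append to chain.
Insert 825: h=5, bucket 5 empty → new chain.
Insert 911: h=6, bucket 6 empty → new chain.
Insert 817: h=4, bucket 4 empty → new chain.
Insert 236: h=11, bucket 11 empty → new chain.
Insert 471: h=3, bucket 3 empty → new chain.
Insert 359: h=2, bucket 2 empty → new chain.
Insert 54: h=11, bucket 11 nonempty → append to chain.
Insert 120: h=3, bucket 3 nonempty → append to chain.
Insert 880: h=7, bucket 7 empty → new chain.
Final buckets:
0: ∅
1: ∅
2: 359
3: 471 -> 120
4: 817
5: 825
6: 911
7: 880
8: ∅
9: 948 -> 25
10: ∅
11: 236 -> 54
12: ∅

3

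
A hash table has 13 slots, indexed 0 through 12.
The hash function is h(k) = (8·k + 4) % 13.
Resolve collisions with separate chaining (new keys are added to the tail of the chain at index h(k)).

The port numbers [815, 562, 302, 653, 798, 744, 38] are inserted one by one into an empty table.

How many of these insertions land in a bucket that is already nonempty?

815 → bucket 11
562 → bucket 2
302 → bucket 2 (collision)
653 → bucket 2 (collision)
798 → bucket 5
744 → bucket 2 (collision)
38 → bucket 9
Final buckets:
0: -
1: -
2: 562 -> 302 -> 653 -> 744
3: -
4: -
5: 798
6: -
7: -
8: -
9: 38
10: -
11: 815
12: -

3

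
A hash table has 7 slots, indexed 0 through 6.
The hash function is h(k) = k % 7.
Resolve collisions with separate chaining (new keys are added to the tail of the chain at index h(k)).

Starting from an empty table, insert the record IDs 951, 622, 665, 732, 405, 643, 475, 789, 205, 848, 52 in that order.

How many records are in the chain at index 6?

951 → bucket 6
622 → bucket 6 (collision)
665 → bucket 0
732 → bucket 4
405 → bucket 6 (collision)
643 → bucket 6 (collision)
475 → bucket 6 (collision)
789 → bucket 5
205 → bucket 2
848 → bucket 1
52 → bucket 3
Final buckets:
0: 665
1: 848
2: 205
3: 52
4: 732
5: 789
6: 951 -> 622 -> 405 -> 643 -> 475

5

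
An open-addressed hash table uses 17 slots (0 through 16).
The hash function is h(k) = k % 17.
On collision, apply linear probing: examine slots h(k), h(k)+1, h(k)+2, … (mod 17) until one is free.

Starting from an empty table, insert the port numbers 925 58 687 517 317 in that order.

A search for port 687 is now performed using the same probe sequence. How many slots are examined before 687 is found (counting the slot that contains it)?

925: h=7 => slot 7
58: h=7, probe 7,8 => slot 8
687: h=7, probe 7,8,9 => slot 9
517: h=7, probe 7,8,9,10 => slot 10
317: h=11 => slot 11
Table: [—, —, —, —, —, —, —, 925, 58, 687, 517, 317, —, —, —, —, —]
Lookup 687: h=7, probe 7,8,9 → found at 9.

3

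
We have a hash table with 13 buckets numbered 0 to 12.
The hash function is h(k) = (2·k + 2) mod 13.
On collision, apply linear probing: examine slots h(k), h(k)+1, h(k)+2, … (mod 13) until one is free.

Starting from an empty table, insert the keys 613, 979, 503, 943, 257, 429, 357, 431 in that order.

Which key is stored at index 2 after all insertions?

429

613: h=6 -> slot 6
979: h=10 -> slot 10
503: h=7 -> slot 7
943: h=3 -> slot 3
257: h=9 -> slot 9
429: h=2 -> slot 2
357: h=1 -> slot 1
431: h=6, probe 6,7,8 -> slot 8
Table: [_, 357, 429, 943, _, _, 613, 503, 431, 257, 979, _, _]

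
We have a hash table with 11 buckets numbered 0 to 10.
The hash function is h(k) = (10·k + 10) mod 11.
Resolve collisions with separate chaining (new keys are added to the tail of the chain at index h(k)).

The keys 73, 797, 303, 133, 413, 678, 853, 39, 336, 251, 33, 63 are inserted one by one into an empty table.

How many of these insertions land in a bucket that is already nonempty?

5

Insert 73: h=3, bucket 3 empty -> new chain.
Insert 797: h=5, bucket 5 empty -> new chain.
Insert 303: h=4, bucket 4 empty -> new chain.
Insert 133: h=9, bucket 9 empty -> new chain.
Insert 413: h=4, bucket 4 nonempty -> append to chain.
Insert 678: h=3, bucket 3 nonempty -> append to chain.
Insert 853: h=4, bucket 4 nonempty -> append to chain.
Insert 39: h=4, bucket 4 nonempty -> append to chain.
Insert 336: h=4, bucket 4 nonempty -> append to chain.
Insert 251: h=1, bucket 1 empty -> new chain.
Insert 33: h=10, bucket 10 empty -> new chain.
Insert 63: h=2, bucket 2 empty -> new chain.
Final buckets:
0: ∅
1: 251
2: 63
3: 73 -> 678
4: 303 -> 413 -> 853 -> 39 -> 336
5: 797
6: ∅
7: ∅
8: ∅
9: 133
10: 33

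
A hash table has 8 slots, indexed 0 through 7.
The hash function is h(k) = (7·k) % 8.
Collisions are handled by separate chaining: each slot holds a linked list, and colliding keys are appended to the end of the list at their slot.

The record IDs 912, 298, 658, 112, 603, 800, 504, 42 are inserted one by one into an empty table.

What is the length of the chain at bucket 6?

912 -> bucket 0
298 -> bucket 6
658 -> bucket 6 (collision)
112 -> bucket 0 (collision)
603 -> bucket 5
800 -> bucket 0 (collision)
504 -> bucket 0 (collision)
42 -> bucket 6 (collision)
Final buckets:
0: 912 -> 112 -> 800 -> 504
1: ∅
2: ∅
3: ∅
4: ∅
5: 603
6: 298 -> 658 -> 42
7: ∅

3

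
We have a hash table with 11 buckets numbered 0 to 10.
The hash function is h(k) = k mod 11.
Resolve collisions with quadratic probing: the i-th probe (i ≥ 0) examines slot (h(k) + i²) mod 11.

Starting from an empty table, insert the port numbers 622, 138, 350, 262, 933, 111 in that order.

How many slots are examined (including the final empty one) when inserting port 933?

622 hashes to 6; slot 6 is free => place at 6.
138 hashes to 6; 6 taken => place at 7.
350 hashes to 9; slot 9 is free => place at 9.
262 hashes to 9; 9 taken => place at 10.
933 hashes to 9; 9,10 taken => place at 2.
111 hashes to 1; slot 1 is free => place at 1.
Table: [_, 111, 933, _, _, _, 622, 138, _, 350, 262]

3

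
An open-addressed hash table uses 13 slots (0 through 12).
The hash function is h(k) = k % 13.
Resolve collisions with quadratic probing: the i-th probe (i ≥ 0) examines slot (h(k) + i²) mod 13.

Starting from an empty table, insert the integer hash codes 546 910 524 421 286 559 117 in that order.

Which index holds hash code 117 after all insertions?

Insert 546: h=0, slot 0 empty → index 0.
Insert 910: h=0, slot 0 occupied → index 1.
Insert 524: h=4, slot 4 empty → index 4.
Insert 421: h=5, slot 5 empty → index 5.
Insert 286: h=0, slots 0,1,4 occupied → index 9.
Insert 559: h=0, slots 0,1,4,9 occupied → index 3.
Insert 117: h=0, slots 0,1,4,9,3 occupied → index 12.
Table: [546, 910, _, 559, 524, 421, _, _, _, 286, _, _, 117]

12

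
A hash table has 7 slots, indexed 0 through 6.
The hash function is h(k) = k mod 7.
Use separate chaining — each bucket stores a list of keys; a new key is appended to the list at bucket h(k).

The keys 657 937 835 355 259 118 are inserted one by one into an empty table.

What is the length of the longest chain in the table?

Insert 657: h=6, bucket 6 empty → new chain.
Insert 937: h=6, bucket 6 nonempty → append to chain.
Insert 835: h=2, bucket 2 empty → new chain.
Insert 355: h=5, bucket 5 empty → new chain.
Insert 259: h=0, bucket 0 empty → new chain.
Insert 118: h=6, bucket 6 nonempty → append to chain.
Final buckets:
0: 259
1: ∅
2: 835
3: ∅
4: ∅
5: 355
6: 657 -> 937 -> 118

3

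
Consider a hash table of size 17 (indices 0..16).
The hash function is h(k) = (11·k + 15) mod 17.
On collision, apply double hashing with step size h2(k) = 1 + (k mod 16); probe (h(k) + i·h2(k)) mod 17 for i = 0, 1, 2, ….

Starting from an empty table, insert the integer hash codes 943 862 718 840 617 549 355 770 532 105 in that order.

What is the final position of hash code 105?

0

943 hashes to 1; slot 1 is free -> place at 1.
862 hashes to 11; slot 11 is free -> place at 11.
718 hashes to 8; slot 8 is free -> place at 8.
840 hashes to 7; slot 7 is free -> place at 7.
617 hashes to 2; slot 2 is free -> place at 2.
549 hashes to 2, h2=6; 2,8 taken -> place at 14.
355 hashes to 10; slot 10 is free -> place at 10.
770 hashes to 2, h2=3; 2 taken -> place at 5.
532 hashes to 2, h2=5; 2,7 taken -> place at 12.
105 hashes to 14, h2=10; 14,7 taken -> place at 0.
Table: [105, 943, 617, ∅, ∅, 770, ∅, 840, 718, ∅, 355, 862, 532, ∅, 549, ∅, ∅]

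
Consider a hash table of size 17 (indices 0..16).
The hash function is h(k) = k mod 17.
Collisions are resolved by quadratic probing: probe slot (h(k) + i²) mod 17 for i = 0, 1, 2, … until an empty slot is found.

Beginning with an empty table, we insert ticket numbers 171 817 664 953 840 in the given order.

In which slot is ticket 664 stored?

5

171: h=1 → slot 1
817: h=1, probe 1,2 → slot 2
664: h=1, probe 1,2,5 → slot 5
953: h=1, probe 1,2,5,10 → slot 10
840: h=7 → slot 7
Table: [—, 171, 817, —, —, 664, —, 840, —, —, 953, —, —, —, —, —, —]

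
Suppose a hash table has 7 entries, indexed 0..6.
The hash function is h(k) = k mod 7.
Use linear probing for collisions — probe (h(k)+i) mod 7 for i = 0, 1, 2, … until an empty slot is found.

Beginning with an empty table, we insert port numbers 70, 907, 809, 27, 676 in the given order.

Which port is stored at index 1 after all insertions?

Insert 70: h=0, slot 0 empty → index 0.
Insert 907: h=4, slot 4 empty → index 4.
Insert 809: h=4, slot 4 occupied → index 5.
Insert 27: h=6, slot 6 empty → index 6.
Insert 676: h=4, slots 4,5,6,0 occupied → index 1.
Table: [70, 676, ∅, ∅, 907, 809, 27]

676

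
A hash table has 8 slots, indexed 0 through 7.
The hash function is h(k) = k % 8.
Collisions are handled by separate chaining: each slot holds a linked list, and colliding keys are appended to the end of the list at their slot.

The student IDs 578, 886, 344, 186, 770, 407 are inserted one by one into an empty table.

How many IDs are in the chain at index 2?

3

578 -> bucket 2
886 -> bucket 6
344 -> bucket 0
186 -> bucket 2 (collision)
770 -> bucket 2 (collision)
407 -> bucket 7
Final buckets:
0: 344
1: .
2: 578 -> 186 -> 770
3: .
4: .
5: .
6: 886
7: 407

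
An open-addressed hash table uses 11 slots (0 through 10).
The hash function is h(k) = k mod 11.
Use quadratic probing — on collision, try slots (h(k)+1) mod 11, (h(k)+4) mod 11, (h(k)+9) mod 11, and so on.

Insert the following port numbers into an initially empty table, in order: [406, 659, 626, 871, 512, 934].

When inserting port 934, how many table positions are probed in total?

4

Insert 406: h=10, slot 10 empty → index 10.
Insert 659: h=10, slot 10 occupied → index 0.
Insert 626: h=10, slots 10,0 occupied → index 3.
Insert 871: h=2, slot 2 empty → index 2.
Insert 512: h=6, slot 6 empty → index 6.
Insert 934: h=10, slots 10,0,3 occupied → index 8.
Table: [659, ∅, 871, 626, ∅, ∅, 512, ∅, 934, ∅, 406]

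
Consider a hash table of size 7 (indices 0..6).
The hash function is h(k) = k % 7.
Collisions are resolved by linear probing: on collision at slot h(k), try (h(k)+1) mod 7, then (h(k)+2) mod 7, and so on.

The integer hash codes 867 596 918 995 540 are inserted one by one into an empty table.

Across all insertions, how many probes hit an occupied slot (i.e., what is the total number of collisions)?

867 hashes to 6; slot 6 is free → place at 6.
596 hashes to 1; slot 1 is free → place at 1.
918 hashes to 1; 1 taken → place at 2.
995 hashes to 1; 1,2 taken → place at 3.
540 hashes to 1; 1,2,3 taken → place at 4.
Table: [_, 596, 918, 995, 540, _, 867]

6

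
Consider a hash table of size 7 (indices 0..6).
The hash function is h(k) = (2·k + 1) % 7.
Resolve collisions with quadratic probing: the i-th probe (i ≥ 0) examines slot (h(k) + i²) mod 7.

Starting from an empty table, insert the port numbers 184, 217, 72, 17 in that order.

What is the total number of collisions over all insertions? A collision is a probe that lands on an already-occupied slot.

184 hashes to 5; slot 5 is free → place at 5.
217 hashes to 1; slot 1 is free → place at 1.
72 hashes to 5; 5 taken → place at 6.
17 hashes to 0; slot 0 is free → place at 0.
Table: [17, 217, ∅, ∅, ∅, 184, 72]

1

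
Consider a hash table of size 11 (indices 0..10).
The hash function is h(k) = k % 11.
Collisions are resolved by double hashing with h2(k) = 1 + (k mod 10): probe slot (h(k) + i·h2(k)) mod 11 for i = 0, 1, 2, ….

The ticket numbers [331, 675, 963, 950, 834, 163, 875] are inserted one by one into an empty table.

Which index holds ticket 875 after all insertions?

7

331 hashes to 1; slot 1 is free => place at 1.
675 hashes to 4; slot 4 is free => place at 4.
963 hashes to 6; slot 6 is free => place at 6.
950 hashes to 4, h2=1; 4 taken => place at 5.
834 hashes to 9; slot 9 is free => place at 9.
163 hashes to 9, h2=4; 9 taken => place at 2.
875 hashes to 6, h2=6; 6,1 taken => place at 7.
Table: [-, 331, 163, -, 675, 950, 963, 875, -, 834, -]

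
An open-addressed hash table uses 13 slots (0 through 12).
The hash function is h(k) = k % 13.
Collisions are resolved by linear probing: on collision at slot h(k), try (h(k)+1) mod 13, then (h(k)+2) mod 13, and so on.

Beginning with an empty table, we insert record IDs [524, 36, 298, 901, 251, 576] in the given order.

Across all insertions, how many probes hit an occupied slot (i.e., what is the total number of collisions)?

Insert 524: h=4, slot 4 empty => index 4.
Insert 36: h=10, slot 10 empty => index 10.
Insert 298: h=12, slot 12 empty => index 12.
Insert 901: h=4, slot 4 occupied => index 5.
Insert 251: h=4, slots 4,5 occupied => index 6.
Insert 576: h=4, slots 4,5,6 occupied => index 7.
Table: [_, _, _, _, 524, 901, 251, 576, _, _, 36, _, 298]

6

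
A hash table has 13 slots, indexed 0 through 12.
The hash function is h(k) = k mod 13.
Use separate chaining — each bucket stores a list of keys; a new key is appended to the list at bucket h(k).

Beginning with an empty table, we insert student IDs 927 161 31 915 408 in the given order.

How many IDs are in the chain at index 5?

4

Insert 927: h=4, bucket 4 empty → new chain.
Insert 161: h=5, bucket 5 empty → new chain.
Insert 31: h=5, bucket 5 nonempty → append to chain.
Insert 915: h=5, bucket 5 nonempty → append to chain.
Insert 408: h=5, bucket 5 nonempty → append to chain.
Final buckets:
0: .
1: .
2: .
3: .
4: 927
5: 161 -> 31 -> 915 -> 408
6: .
7: .
8: .
9: .
10: .
11: .
12: .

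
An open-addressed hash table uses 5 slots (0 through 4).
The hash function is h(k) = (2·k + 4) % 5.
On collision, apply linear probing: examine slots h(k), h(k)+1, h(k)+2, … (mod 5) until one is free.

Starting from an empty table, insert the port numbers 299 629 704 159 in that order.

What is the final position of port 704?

299: h=2 → slot 2
629: h=2, probe 2,3 → slot 3
704: h=2, probe 2,3,4 → slot 4
159: h=2, probe 2,3,4,0 → slot 0
Table: [159, ∅, 299, 629, 704]

4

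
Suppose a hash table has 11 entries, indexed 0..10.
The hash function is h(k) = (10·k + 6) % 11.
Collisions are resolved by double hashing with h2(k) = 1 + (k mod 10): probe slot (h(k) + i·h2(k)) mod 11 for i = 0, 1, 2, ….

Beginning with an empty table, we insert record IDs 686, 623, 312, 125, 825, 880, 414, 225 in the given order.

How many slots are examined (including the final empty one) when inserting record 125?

2

Insert 686: h=2, slot 2 empty → index 2.
Insert 623: h=10, slot 10 empty → index 10.
Insert 312: h=2, h2=3, slot 2 occupied → index 5.
Insert 125: h=2, h2=6, slot 2 occupied → index 8.
Insert 825: h=6, slot 6 empty → index 6.
Insert 880: h=6, h2=1, slot 6 occupied → index 7.
Insert 414: h=10, h2=5, slot 10 occupied → index 4.
Insert 225: h=1, slot 1 empty → index 1.
Table: [_, 225, 686, _, 414, 312, 825, 880, 125, _, 623]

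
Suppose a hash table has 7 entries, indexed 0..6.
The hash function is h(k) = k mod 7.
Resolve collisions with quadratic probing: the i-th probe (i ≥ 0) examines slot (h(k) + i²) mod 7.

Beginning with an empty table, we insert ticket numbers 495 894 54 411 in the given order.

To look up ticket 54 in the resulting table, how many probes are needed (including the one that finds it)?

495 hashes to 5; slot 5 is free -> place at 5.
894 hashes to 5; 5 taken -> place at 6.
54 hashes to 5; 5,6 taken -> place at 2.
411 hashes to 5; 5,6,2 taken -> place at 0.
Table: [411, —, 54, —, —, 495, 894]
Lookup 54: h=5, probe 5,6,2 → found at 2.

3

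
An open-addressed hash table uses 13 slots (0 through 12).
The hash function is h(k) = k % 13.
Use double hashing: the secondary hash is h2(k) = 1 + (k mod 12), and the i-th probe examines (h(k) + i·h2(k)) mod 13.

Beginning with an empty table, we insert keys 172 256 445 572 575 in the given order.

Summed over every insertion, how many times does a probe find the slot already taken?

2

172 hashes to 3; slot 3 is free → place at 3.
256 hashes to 9; slot 9 is free → place at 9.
445 hashes to 3, h2=2; 3 taken → place at 5.
572 hashes to 0; slot 0 is free → place at 0.
575 hashes to 3, h2=12; 3 taken → place at 2.
Table: [572, ., 575, 172, ., 445, ., ., ., 256, ., ., .]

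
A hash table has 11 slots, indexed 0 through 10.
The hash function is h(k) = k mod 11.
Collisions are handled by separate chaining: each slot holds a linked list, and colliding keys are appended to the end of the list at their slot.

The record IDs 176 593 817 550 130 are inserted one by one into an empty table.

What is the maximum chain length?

2

176 -> bucket 0
593 -> bucket 10
817 -> bucket 3
550 -> bucket 0 (collision)
130 -> bucket 9
Final buckets:
0: 176 -> 550
1: —
2: —
3: 817
4: —
5: —
6: —
7: —
8: —
9: 130
10: 593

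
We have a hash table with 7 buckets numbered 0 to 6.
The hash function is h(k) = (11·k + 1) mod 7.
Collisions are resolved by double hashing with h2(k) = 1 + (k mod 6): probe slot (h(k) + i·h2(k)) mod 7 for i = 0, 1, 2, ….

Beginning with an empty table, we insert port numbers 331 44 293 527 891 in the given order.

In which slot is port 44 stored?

5

Insert 331: h=2, slot 2 empty -> index 2.
Insert 44: h=2, h2=3, slot 2 occupied -> index 5.
Insert 293: h=4, slot 4 empty -> index 4.
Insert 527: h=2, h2=6, slot 2 occupied -> index 1.
Insert 891: h=2, h2=4, slot 2 occupied -> index 6.
Table: [., 527, 331, ., 293, 44, 891]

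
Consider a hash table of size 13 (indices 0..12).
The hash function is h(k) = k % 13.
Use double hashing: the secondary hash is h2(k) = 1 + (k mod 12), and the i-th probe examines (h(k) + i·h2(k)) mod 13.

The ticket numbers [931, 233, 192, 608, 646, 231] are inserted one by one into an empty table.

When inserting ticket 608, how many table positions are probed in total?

2

931 hashes to 8; slot 8 is free => place at 8.
233 hashes to 12; slot 12 is free => place at 12.
192 hashes to 10; slot 10 is free => place at 10.
608 hashes to 10, h2=9; 10 taken => place at 6.
646 hashes to 9; slot 9 is free => place at 9.
231 hashes to 10, h2=4; 10 taken => place at 1.
Table: [∅, 231, ∅, ∅, ∅, ∅, 608, ∅, 931, 646, 192, ∅, 233]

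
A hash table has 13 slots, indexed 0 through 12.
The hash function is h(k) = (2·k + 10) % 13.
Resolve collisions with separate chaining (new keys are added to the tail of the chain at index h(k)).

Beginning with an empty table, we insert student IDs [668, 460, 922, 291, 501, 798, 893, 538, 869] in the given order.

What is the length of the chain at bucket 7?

Insert 668: h=7, bucket 7 empty -> new chain.
Insert 460: h=7, bucket 7 nonempty -> append to chain.
Insert 922: h=8, bucket 8 empty -> new chain.
Insert 291: h=7, bucket 7 nonempty -> append to chain.
Insert 501: h=11, bucket 11 empty -> new chain.
Insert 798: h=7, bucket 7 nonempty -> append to chain.
Insert 893: h=2, bucket 2 empty -> new chain.
Insert 538: h=7, bucket 7 nonempty -> append to chain.
Insert 869: h=6, bucket 6 empty -> new chain.
Final buckets:
0: -
1: -
2: 893
3: -
4: -
5: -
6: 869
7: 668 -> 460 -> 291 -> 798 -> 538
8: 922
9: -
10: -
11: 501
12: -

5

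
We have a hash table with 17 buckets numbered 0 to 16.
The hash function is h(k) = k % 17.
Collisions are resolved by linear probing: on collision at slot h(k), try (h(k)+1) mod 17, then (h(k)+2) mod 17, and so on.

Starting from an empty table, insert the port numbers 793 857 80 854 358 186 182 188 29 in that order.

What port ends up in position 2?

188

Insert 793: h=11, slot 11 empty -> index 11.
Insert 857: h=7, slot 7 empty -> index 7.
Insert 80: h=12, slot 12 empty -> index 12.
Insert 854: h=4, slot 4 empty -> index 4.
Insert 358: h=1, slot 1 empty -> index 1.
Insert 186: h=16, slot 16 empty -> index 16.
Insert 182: h=12, slot 12 occupied -> index 13.
Insert 188: h=1, slot 1 occupied -> index 2.
Insert 29: h=12, slots 12,13 occupied -> index 14.
Table: [∅, 358, 188, ∅, 854, ∅, ∅, 857, ∅, ∅, ∅, 793, 80, 182, 29, ∅, 186]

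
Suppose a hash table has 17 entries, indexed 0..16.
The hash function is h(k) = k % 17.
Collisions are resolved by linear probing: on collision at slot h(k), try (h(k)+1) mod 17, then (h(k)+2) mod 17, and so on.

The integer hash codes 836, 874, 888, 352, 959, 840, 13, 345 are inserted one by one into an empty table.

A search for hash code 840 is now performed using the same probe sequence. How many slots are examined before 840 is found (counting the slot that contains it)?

Insert 836: h=3, slot 3 empty → index 3.
Insert 874: h=7, slot 7 empty → index 7.
Insert 888: h=4, slot 4 empty → index 4.
Insert 352: h=12, slot 12 empty → index 12.
Insert 959: h=7, slot 7 occupied → index 8.
Insert 840: h=7, slots 7,8 occupied → index 9.
Insert 13: h=13, slot 13 empty → index 13.
Insert 345: h=5, slot 5 empty → index 5.
Table: [∅, ∅, ∅, 836, 888, 345, ∅, 874, 959, 840, ∅, ∅, 352, 13, ∅, ∅, ∅]
Lookup 840: h=7, probe 7,8,9 → found at 9.

3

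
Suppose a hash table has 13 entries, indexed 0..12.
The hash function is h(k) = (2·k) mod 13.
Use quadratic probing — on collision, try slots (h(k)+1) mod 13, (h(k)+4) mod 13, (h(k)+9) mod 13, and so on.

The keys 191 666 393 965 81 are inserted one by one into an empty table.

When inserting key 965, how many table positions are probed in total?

191: h=5 → slot 5
666: h=6 → slot 6
393: h=6, probe 6,7 → slot 7
965: h=6, probe 6,7,10 → slot 10
81: h=6, probe 6,7,10,2 → slot 2
Table: [-, -, 81, -, -, 191, 666, 393, -, -, 965, -, -]

3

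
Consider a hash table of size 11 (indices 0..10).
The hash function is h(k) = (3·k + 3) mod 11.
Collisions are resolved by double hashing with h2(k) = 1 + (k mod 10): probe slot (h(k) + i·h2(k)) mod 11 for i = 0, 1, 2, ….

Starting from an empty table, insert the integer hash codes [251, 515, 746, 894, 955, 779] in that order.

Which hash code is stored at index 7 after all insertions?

251 hashes to 8; slot 8 is free -> place at 8.
515 hashes to 8, h2=6; 8 taken -> place at 3.
746 hashes to 8, h2=7; 8 taken -> place at 4.
894 hashes to 1; slot 1 is free -> place at 1.
955 hashes to 8, h2=6; 8,3 taken -> place at 9.
779 hashes to 8, h2=10; 8 taken -> place at 7.
Table: [∅, 894, ∅, 515, 746, ∅, ∅, 779, 251, 955, ∅]

779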